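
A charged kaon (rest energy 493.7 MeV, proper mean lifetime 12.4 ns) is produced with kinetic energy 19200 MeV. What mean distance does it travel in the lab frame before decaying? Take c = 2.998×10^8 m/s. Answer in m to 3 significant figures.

d ≈ 148 m

γ = 1 + K/(m₀c²) = 1 + 19200/493.7 = 39.890
β = √(1 − 1/γ²) = 0.99969
Dilated lifetime: γτ₀ = 39.890 × 12.4 ns = 494.64 ns
d = βc·γτ₀ = 0.99969 × (2.998×10^8 m/s) × 4.9464×10^-7 s = 148 m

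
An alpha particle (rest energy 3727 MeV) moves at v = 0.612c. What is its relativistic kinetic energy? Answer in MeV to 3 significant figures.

γ = 1/√(1 − 0.612²) = 1.2644
K = (γ − 1)m₀c² = (1.2644 − 1) × 3727 MeV = 0.26445 × 3727 MeV = 986 MeV

K ≈ 986 MeV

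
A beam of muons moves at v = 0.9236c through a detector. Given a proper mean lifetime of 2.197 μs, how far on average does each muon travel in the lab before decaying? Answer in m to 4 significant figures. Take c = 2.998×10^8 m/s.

d ≈ 1587 m

γ = 1/√(1 − 0.9236²) = 2.60853
Dilated lifetime: Δt = γτ₀ = 2.60853 × 2.197 μs = 5.73094 μs
d = vΔt = 0.9236c × 5.73094 μs = 2.76895×10^8 m/s × 5.73094×10^-6 s = 1587 m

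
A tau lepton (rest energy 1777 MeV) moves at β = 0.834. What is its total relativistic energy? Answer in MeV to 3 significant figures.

E ≈ 3220 MeV

γ = 1/√(1 − 0.834²) = 1.8124
E = γm₀c² = 1.8124 × 1777 MeV = 3220 MeV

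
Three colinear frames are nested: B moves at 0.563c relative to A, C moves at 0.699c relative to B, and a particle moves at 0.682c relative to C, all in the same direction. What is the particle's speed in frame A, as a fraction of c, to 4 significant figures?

Compose boost 2: (0.699 + 0.563)/(1 + 0.699×0.563) = 1.262/1.39354 = 0.905609
Compose boost 3: (0.682 + 0.905609)/(1 + 0.682×0.905609) = 1.58761/1.61763 = 0.9814

u ≈ 0.9814c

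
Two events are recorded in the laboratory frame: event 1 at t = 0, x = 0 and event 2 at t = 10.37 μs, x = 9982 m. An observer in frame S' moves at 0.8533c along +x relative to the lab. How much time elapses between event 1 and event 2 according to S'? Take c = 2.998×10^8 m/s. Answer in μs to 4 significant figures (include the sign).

Δt' ≈ -34.60 μs

γ = 1/√(1 − 0.8533²) = 1.91784
Δt' = γ(Δt − vΔx/c²) = 1.91784 × (10.37 μs − 0.8533×9982 m / (2.998×10^8 m/s))
= 1.91784 × (-18.0411 μs) = -34.60 μs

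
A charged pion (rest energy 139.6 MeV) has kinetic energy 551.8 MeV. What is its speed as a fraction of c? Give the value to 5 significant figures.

γ = 1 + K/(m₀c²) = 1 + 551.8/139.6 = 4.952722
β = √(1 − 1/γ²) = 0.97940

β ≈ 0.97940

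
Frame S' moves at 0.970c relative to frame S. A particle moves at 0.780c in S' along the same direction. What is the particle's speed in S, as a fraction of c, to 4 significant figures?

u ≈ 0.9962c

Relativistic velocity addition: u = (u' + v)/(1 + u'v/c²)
= (0.780 + 0.970)/(1 + 0.780×0.970) = 1.750/1.75660 = 0.9962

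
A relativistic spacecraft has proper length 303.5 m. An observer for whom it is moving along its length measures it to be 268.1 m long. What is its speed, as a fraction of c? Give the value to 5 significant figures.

γ = L₀/L = 303.5/268.1 = 1.132040
β = √(1 − 1/γ²) = 0.46869

β ≈ 0.46869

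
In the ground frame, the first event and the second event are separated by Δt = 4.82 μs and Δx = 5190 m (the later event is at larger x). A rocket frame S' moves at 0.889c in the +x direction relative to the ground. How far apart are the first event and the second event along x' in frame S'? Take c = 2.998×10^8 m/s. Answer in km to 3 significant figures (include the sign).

γ = 1/√(1 − 0.889²) = 2.1838
Δx' = γ(Δx − vΔt) = 2.1838 × (5190 m − 0.889×(2.998×10^8 m/s)×4.82×10^-6 s)
= 2.1838 × (3905.4 m) = 8.53 km

Δx' ≈ 8.53 km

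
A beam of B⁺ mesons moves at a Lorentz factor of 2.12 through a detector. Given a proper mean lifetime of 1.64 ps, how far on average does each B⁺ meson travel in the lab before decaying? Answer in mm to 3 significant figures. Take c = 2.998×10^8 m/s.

d ≈ 0.919 mm

β = √(1 − 1/γ²) = √(1 − 1/2.12²) = 0.88176
Dilated lifetime: Δt = γτ₀ = 2.12 × 1.64 ps = 3.4768 ps
d = vΔt = 0.88176c × 3.4768 ps = 2.6435×10^8 m/s × 3.4768×10^-12 s = 0.919 mm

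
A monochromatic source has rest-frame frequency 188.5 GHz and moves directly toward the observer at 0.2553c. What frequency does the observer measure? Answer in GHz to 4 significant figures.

f_obs ≈ 244.7 GHz

Relativistic Doppler: f_obs = f_src √((1+β)/(1−β))
= 188.5 × √(1.25530/0.744700) = 188.5 × 1.29832 = 244.7 GHz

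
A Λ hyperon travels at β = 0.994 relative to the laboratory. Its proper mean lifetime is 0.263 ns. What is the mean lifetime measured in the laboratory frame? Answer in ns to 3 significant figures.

Δt ≈ 2.40 ns

γ = 1/√(1 − 0.994²) = 9.1424
Time dilation: Δt = γτ₀ = 9.1424 × 0.263 ns = 2.40 ns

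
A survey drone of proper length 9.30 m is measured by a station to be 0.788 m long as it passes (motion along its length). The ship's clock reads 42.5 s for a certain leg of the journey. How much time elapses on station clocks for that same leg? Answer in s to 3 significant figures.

Length contraction ⇒ γ = L₀/L = 9.30/0.788 = 11.802
Time dilation: Δt = γτ₀ = 11.802 × 42.5 s = 502 s

Δt ≈ 502 s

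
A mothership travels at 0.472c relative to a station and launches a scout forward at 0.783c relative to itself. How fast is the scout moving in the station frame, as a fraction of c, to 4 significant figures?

u ≈ 0.9163c

Compose boost 2: (0.783 + 0.472)/(1 + 0.783×0.472) = 1.255/1.36958 = 0.9163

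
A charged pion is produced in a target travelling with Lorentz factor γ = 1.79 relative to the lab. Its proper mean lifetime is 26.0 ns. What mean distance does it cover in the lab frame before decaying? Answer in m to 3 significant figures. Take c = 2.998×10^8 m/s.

d ≈ 11.6 m

β = √(1 − 1/γ²) = √(1 − 1/1.79²) = 0.82940
Dilated lifetime: Δt = γτ₀ = 1.79 × 26.0 ns = 46.540 ns
d = vΔt = 0.82940c × 46.540 ns = 2.4865×10^8 m/s × 4.6540×10^-8 s = 11.6 m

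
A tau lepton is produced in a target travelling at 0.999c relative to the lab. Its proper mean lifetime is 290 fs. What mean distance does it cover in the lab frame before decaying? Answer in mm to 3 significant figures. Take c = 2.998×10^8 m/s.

γ = 1/√(1 − 0.999²) = 22.366
Dilated lifetime: Δt = γτ₀ = 22.366 × 290 fs = 6486.2 fs
d = vΔt = 0.999c × 6486.2 fs = 2.9950×10^8 m/s × 6.4862×10^-12 s = 1.94 mm

d ≈ 1.94 mm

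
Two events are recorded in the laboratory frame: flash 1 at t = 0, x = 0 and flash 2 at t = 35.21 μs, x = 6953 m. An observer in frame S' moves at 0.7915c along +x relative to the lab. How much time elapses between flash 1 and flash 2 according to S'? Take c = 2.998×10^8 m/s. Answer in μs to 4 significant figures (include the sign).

γ = 1/√(1 − 0.7915²) = 1.63621
Δt' = γ(Δt − vΔx/c²) = 1.63621 × (35.21 μs − 0.7915×6953 m / (2.998×10^8 m/s))
= 1.63621 × (16.8534 μs) = 27.58 μs

Δt' ≈ 27.58 μs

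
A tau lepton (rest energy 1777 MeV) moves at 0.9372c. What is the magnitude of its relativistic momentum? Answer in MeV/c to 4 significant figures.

γ = 1/√(1 − 0.9372²) = 2.86703
p = γβm₀c = 2.86703 × 0.9372 × 1777 MeV/c = 4775 MeV/c

p ≈ 4775 MeV/c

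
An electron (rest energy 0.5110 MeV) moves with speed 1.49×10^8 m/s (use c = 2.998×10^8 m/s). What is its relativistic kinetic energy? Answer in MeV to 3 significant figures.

β = v/c = 1.49×10^8 / 2.998×10^8 = 0.49700
γ = 1/√(1 − 0.49700²) = 1.1524
K = (γ − 1)m₀c² = (1.1524 − 1) × 0.5110 MeV = 0.15240 × 0.5110 MeV = 0.0779 MeV

K ≈ 0.0779 MeV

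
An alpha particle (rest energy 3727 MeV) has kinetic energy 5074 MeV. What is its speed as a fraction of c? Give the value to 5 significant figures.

γ = 1 + K/(m₀c²) = 1 + 5074/3727 = 2.361417
β = √(1 − 1/γ²) = 0.90591

β ≈ 0.90591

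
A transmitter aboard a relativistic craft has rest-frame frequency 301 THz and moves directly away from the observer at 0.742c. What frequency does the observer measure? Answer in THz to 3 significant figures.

Relativistic Doppler: f_obs = f_src √((1−β)/(1+β))
= 301 × √(0.25800/1.7420) = 301 × 0.38484 = 116 THz

f_obs ≈ 116 THz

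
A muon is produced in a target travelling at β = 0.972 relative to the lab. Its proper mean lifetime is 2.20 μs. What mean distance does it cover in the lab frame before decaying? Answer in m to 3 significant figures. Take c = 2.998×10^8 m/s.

d ≈ 2730 m

γ = 1/√(1 − 0.972²) = 4.2557
Dilated lifetime: Δt = γτ₀ = 4.2557 × 2.20 μs = 9.3625 μs
d = vΔt = 0.972c × 9.3625 μs = 2.9141×10^8 m/s × 9.3625×10^-6 s = 2730 m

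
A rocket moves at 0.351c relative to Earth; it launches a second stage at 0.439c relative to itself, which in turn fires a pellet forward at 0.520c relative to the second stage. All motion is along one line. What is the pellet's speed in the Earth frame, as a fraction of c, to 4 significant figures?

u ≈ 0.8883c

Compose boost 2: (0.439 + 0.351)/(1 + 0.439×0.351) = 0.7900/1.15409 = 0.684523
Compose boost 3: (0.520 + 0.684523)/(1 + 0.520×0.684523) = 1.20452/1.35595 = 0.8883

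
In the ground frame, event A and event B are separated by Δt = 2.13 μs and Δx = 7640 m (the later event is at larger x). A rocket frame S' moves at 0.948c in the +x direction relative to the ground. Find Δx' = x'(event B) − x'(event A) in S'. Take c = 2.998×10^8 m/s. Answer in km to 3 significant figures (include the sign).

γ = 1/√(1 − 0.948²) = 3.1420
Δx' = γ(Δx − vΔt) = 3.1420 × (7640 m − 0.948×(2.998×10^8 m/s)×2.13×10^-6 s)
= 3.1420 × (7034.6 m) = 22.1 km

Δx' ≈ 22.1 km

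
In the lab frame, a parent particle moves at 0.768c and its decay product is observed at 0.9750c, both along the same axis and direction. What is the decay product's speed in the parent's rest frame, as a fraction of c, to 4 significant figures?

u' ≈ 0.8240c

Inverse velocity addition: u' = (u − v)/(1 − uv/c²)
= (0.9750 − 0.768)/(1 − 0.9750×0.768) = 0.2070/0.251200 = 0.8240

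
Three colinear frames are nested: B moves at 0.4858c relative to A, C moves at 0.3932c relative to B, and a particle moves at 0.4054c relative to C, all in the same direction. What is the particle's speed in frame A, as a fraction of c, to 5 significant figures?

Compose boost 2: (0.3932 + 0.4858)/(1 + 0.3932×0.4858) = 0.87900/1.191017 = 0.7380250
Compose boost 3: (0.4054 + 0.7380250)/(1 + 0.4054×0.7380250) = 1.143425/1.299195 = 0.88010

u ≈ 0.88010c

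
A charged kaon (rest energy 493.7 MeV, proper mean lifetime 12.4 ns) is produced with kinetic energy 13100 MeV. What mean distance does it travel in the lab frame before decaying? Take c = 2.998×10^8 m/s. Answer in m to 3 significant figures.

d ≈ 102 m

γ = 1 + K/(m₀c²) = 1 + 13100/493.7 = 27.534
β = √(1 − 1/γ²) = 0.99934
Dilated lifetime: γτ₀ = 27.534 × 12.4 ns = 341.43 ns
d = βc·γτ₀ = 0.99934 × (2.998×10^8 m/s) × 3.4143×10^-7 s = 102 m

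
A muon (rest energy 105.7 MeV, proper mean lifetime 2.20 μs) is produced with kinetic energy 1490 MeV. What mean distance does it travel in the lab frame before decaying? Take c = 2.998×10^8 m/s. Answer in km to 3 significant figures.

γ = 1 + K/(m₀c²) = 1 + 1490/105.7 = 15.096
β = √(1 − 1/γ²) = 0.99780
Dilated lifetime: γτ₀ = 15.096 × 2.20 μs = 33.212 μs
d = βc·γτ₀ = 0.99780 × (2.998×10^8 m/s) × 3.3212×10^-5 s = 9.94 km

d ≈ 9.94 km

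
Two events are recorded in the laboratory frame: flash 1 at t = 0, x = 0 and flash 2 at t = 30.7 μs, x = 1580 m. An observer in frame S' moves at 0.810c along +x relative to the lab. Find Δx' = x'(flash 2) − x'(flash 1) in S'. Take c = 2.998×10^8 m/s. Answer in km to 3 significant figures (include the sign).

γ = 1/√(1 − 0.810²) = 1.7052
Δx' = γ(Δx − vΔt) = 1.7052 × (1580 m − 0.810×(2.998×10^8 m/s)×30.7×10^-6 s)
= 1.7052 × (-5875.1 m) = -10.0 km

Δx' ≈ -10.0 km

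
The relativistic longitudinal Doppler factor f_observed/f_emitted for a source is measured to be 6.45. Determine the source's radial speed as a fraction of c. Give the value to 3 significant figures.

β ≈ 0.953

f_obs/f_src = √((1+β)/(1−β)) = 6.45  ⇒  (1+β)/(1−β) = 41.602
β = |1 − D²|/(1 + D²) = |1 − 41.602|/(1 + 41.602) = 0.953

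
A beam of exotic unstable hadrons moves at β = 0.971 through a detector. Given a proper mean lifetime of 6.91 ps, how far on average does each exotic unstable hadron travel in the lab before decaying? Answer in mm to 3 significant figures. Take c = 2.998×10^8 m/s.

d ≈ 8.41 mm

γ = 1/√(1 − 0.971²) = 4.1827
Dilated lifetime: Δt = γτ₀ = 4.1827 × 6.91 ps = 28.903 ps
d = vΔt = 0.971c × 28.903 ps = 2.9111×10^8 m/s × 2.8903×10^-11 s = 8.41 mm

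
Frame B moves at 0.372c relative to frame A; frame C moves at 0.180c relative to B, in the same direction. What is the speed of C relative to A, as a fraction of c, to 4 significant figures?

u ≈ 0.5174c

Compose boost 2: (0.180 + 0.372)/(1 + 0.180×0.372) = 0.5520/1.06696 = 0.5174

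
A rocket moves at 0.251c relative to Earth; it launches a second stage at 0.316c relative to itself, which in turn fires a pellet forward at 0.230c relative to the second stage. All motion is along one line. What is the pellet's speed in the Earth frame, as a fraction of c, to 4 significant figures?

u ≈ 0.6739c

Compose boost 2: (0.316 + 0.251)/(1 + 0.316×0.251) = 0.5670/1.07932 = 0.525333
Compose boost 3: (0.230 + 0.525333)/(1 + 0.230×0.525333) = 0.755333/1.12083 = 0.6739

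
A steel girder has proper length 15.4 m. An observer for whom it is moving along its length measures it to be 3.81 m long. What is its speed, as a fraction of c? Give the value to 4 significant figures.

γ = L₀/L = 15.4/3.81 = 4.04199
β = √(1 − 1/γ²) = 0.9689

β ≈ 0.9689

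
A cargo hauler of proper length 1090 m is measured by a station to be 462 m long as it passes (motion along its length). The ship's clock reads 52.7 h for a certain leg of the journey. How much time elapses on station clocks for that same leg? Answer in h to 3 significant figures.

Length contraction ⇒ γ = L₀/L = 1090/462 = 2.3593
Time dilation: Δt = γτ₀ = 2.3593 × 52.7 h = 124 h

Δt ≈ 124 h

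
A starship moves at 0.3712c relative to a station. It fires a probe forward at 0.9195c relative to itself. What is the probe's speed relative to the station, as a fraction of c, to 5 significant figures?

Relativistic velocity addition: u = (u' + v)/(1 + u'v/c²)
= (0.9195 + 0.3712)/(1 + 0.9195×0.3712) = 1.2907/1.341318 = 0.96226

u ≈ 0.96226c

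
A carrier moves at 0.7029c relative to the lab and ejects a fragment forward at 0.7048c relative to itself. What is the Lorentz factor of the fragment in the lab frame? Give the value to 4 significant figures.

γ ≈ 2.964

u_lab = (0.7048 + 0.7029)/(1 + 0.7048×0.7029) = 1.4077/1.495404 = 0.9413510
γ = 1/√(1 − 0.9413510²) = 2.964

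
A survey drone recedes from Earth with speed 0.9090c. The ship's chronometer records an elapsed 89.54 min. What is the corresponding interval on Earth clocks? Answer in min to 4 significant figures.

Δt ≈ 214.8 min

γ = 1/√(1 − 0.9090²) = 2.39925
Time dilation: Δt = γτ₀ = 2.39925 × 89.54 min = 214.8 min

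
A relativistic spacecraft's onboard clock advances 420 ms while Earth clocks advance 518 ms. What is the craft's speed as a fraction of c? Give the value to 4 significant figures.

γ = Δt/τ₀ = 518/420 = 1.23333
β = √(1 − 1/γ²) = √(1 − 1/1.23333²) = 0.5853

β ≈ 0.5853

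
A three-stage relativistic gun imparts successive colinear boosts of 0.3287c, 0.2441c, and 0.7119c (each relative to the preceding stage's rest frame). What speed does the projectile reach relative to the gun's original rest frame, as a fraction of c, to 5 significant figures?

Compose boost 2: (0.2441 + 0.3287)/(1 + 0.2441×0.3287) = 0.57280/1.080236 = 0.5302547
Compose boost 3: (0.7119 + 0.5302547)/(1 + 0.7119×0.5302547) = 1.242155/1.377488 = 0.90175

u ≈ 0.90175c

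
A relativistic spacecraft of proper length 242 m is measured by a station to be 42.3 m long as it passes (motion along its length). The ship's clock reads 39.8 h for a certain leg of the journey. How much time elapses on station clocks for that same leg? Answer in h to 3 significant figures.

Length contraction ⇒ γ = L₀/L = 242/42.3 = 5.7210
Time dilation: Δt = γτ₀ = 5.7210 × 39.8 h = 228 h

Δt ≈ 228 h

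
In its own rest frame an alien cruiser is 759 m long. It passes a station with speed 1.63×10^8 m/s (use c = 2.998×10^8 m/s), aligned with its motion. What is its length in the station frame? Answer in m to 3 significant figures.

β = v/c = 1.63×10^8 / 2.998×10^8 = 0.54370
γ = 1/√(1 − 0.54370²) = 1.1915
Length contraction: L = L₀/γ = 759/1.1915 = 637 m

L ≈ 637 m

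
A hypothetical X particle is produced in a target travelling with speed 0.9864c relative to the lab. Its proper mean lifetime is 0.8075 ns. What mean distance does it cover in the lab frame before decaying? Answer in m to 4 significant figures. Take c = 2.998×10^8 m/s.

d ≈ 1.453 m

γ = 1/√(1 − 0.9864²) = 6.08411
Dilated lifetime: Δt = γτ₀ = 6.08411 × 0.8075 ns = 4.91292 ns
d = vΔt = 0.9864c × 4.91292 ns = 2.95723×10^8 m/s × 4.91292×10^-9 s = 1.453 m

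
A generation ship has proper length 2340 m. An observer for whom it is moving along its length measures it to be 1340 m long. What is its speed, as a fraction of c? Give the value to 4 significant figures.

γ = L₀/L = 2340/1340 = 1.74627
β = √(1 − 1/γ²) = 0.8198

β ≈ 0.8198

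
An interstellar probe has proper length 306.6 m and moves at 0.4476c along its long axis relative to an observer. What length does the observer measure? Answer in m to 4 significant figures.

L ≈ 274.2 m

γ = 1/√(1 − 0.4476²) = 1.11828
Length contraction: L = L₀/γ = 306.6/1.11828 = 274.2 m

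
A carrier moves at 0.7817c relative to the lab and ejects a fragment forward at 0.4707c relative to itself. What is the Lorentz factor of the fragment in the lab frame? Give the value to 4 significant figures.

u_lab = (0.4707 + 0.7817)/(1 + 0.4707×0.7817) = 1.2524/1.367946 = 0.9155331
γ = 1/√(1 − 0.9155331²) = 2.486

γ ≈ 2.486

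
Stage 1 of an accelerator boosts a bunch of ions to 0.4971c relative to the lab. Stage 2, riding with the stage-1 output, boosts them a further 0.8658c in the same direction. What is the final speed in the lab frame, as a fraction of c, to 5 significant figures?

Compose boost 2: (0.8658 + 0.4971)/(1 + 0.8658×0.4971) = 1.3629/1.430389 = 0.95282

u ≈ 0.95282c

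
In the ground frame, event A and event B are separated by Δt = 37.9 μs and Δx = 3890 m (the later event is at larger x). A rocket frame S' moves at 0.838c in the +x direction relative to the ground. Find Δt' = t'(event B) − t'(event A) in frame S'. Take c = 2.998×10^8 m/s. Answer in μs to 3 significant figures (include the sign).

γ = 1/√(1 − 0.838²) = 1.8326
Δt' = γ(Δt − vΔx/c²) = 1.8326 × (37.9 μs − 0.838×3890 m / (2.998×10^8 m/s))
= 1.8326 × (27.027 μs) = 49.5 μs

Δt' ≈ 49.5 μs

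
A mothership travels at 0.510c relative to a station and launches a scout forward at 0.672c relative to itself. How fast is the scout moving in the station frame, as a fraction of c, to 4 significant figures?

u ≈ 0.8803c

Compose boost 2: (0.672 + 0.510)/(1 + 0.672×0.510) = 1.182/1.34272 = 0.8803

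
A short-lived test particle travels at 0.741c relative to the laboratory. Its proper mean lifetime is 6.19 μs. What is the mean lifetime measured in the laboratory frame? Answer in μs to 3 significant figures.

γ = 1/√(1 − 0.741²) = 1.4892
Time dilation: Δt = γτ₀ = 1.4892 × 6.19 μs = 9.22 μs

Δt ≈ 9.22 μs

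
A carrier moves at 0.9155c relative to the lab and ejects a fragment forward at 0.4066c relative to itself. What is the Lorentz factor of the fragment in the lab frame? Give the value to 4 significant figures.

γ ≈ 3.733

u_lab = (0.4066 + 0.9155)/(1 + 0.4066×0.9155) = 1.3221/1.372242 = 0.9634596
γ = 1/√(1 − 0.9634596²) = 3.733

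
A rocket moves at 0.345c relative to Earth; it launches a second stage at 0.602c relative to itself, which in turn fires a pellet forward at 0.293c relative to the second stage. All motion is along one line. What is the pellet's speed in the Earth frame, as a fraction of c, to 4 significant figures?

u ≈ 0.8759c

Compose boost 2: (0.602 + 0.345)/(1 + 0.602×0.345) = 0.9470/1.20769 = 0.784142
Compose boost 3: (0.293 + 0.784142)/(1 + 0.293×0.784142) = 1.07714/1.22975 = 0.8759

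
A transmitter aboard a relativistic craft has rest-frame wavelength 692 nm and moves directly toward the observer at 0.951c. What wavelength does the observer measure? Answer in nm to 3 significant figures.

Relativistic Doppler: λ_obs = λ_src √((1−β)/(1+β))
= 692 × √(0.049000/1.9510) = 692 × 0.15848 = 110 nm

λ_obs ≈ 110 nm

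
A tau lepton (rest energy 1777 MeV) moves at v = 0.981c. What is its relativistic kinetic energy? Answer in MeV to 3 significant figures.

K ≈ 7380 MeV

γ = 1/√(1 − 0.981²) = 5.1544
K = (γ − 1)m₀c² = (5.1544 − 1) × 1777 MeV = 4.1544 × 1777 MeV = 7380 MeV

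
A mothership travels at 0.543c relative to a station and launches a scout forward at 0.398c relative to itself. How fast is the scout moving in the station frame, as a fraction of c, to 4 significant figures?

u ≈ 0.7738c

Compose boost 2: (0.398 + 0.543)/(1 + 0.398×0.543) = 0.9410/1.21611 = 0.7738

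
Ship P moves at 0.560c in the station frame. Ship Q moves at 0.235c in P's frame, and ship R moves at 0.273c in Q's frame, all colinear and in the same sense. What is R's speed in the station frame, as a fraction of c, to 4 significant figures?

Compose boost 2: (0.235 + 0.560)/(1 + 0.235×0.560) = 0.7950/1.13160 = 0.702545
Compose boost 3: (0.273 + 0.702545)/(1 + 0.273×0.702545) = 0.975545/1.19179 = 0.8186

u ≈ 0.8186c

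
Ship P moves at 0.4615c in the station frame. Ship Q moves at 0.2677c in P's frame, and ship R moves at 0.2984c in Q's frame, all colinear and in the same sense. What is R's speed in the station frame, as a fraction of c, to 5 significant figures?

u ≈ 0.79370c

Compose boost 2: (0.2677 + 0.4615)/(1 + 0.2677×0.4615) = 0.72920/1.123544 = 0.6490180
Compose boost 3: (0.2984 + 0.6490180)/(1 + 0.2984×0.6490180) = 0.9474180/1.193667 = 0.79370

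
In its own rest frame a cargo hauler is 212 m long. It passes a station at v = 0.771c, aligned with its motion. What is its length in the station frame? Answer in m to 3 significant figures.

γ = 1/√(1 − 0.771²) = 1.5703
Length contraction: L = L₀/γ = 212/1.5703 = 135 m

L ≈ 135 m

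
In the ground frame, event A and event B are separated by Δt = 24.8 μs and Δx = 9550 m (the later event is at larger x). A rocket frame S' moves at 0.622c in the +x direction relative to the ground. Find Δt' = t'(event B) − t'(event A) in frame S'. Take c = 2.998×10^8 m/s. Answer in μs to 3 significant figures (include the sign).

γ = 1/√(1 − 0.622²) = 1.2771
Δt' = γ(Δt − vΔx/c²) = 1.2771 × (24.8 μs − 0.622×9550 m / (2.998×10^8 m/s))
= 1.2771 × (4.9865 μs) = 6.37 μs

Δt' ≈ 6.37 μs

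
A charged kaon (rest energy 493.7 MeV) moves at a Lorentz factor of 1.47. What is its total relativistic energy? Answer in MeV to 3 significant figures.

γ = 1.47 (given)
E = γm₀c² = 1.47 × 493.7 MeV = 726 MeV

E ≈ 726 MeV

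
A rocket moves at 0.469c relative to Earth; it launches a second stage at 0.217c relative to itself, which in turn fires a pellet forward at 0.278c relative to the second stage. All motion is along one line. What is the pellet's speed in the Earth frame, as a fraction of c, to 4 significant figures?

Compose boost 2: (0.217 + 0.469)/(1 + 0.217×0.469) = 0.6860/1.10177 = 0.622633
Compose boost 3: (0.278 + 0.622633)/(1 + 0.278×0.622633) = 0.900633/1.17309 = 0.7677

u ≈ 0.7677c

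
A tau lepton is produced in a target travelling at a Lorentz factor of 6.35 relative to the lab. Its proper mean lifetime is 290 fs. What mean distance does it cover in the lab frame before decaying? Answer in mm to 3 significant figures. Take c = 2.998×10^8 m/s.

d ≈ 0.545 mm

β = √(1 − 1/γ²) = √(1 − 1/6.35²) = 0.98752
Dilated lifetime: Δt = γτ₀ = 6.35 × 290 fs = 1841.5 fs
d = vΔt = 0.98752c × 1841.5 fs = 2.9606×10^8 m/s × 1.8415×10^-12 s = 0.545 mm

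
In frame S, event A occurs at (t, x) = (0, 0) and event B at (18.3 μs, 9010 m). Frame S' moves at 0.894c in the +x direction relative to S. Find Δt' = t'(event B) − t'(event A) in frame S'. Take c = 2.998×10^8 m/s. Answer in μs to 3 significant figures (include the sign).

γ = 1/√(1 − 0.894²) = 2.2318
Δt' = γ(Δt − vΔx/c²) = 2.2318 × (18.3 μs − 0.894×9010 m / (2.998×10^8 m/s))
= 2.2318 × (-8.5677 μs) = -19.1 μs

Δt' ≈ -19.1 μs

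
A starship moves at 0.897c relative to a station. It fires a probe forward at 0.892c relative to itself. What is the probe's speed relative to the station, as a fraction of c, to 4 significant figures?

Relativistic velocity addition: u = (u' + v)/(1 + u'v/c²)
= (0.892 + 0.897)/(1 + 0.892×0.897) = 1.789/1.80012 = 0.9938

u ≈ 0.9938c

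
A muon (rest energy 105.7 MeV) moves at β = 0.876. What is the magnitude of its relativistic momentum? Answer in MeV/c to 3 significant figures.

p ≈ 192 MeV/c

γ = 1/√(1 − 0.876²) = 2.0734
p = γβm₀c = 2.0734 × 0.876 × 105.7 MeV/c = 192 MeV/c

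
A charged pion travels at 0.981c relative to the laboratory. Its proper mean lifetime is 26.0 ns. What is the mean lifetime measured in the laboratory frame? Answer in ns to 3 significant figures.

γ = 1/√(1 − 0.981²) = 5.1544
Time dilation: Δt = γτ₀ = 5.1544 × 26.0 ns = 134 ns

Δt ≈ 134 ns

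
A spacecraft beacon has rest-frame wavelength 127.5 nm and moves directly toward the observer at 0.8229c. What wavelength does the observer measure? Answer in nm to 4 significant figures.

Relativistic Doppler: λ_obs = λ_src √((1−β)/(1+β))
= 127.5 × √(0.177100/1.82290) = 127.5 × 0.311694 = 39.74 nm

λ_obs ≈ 39.74 nm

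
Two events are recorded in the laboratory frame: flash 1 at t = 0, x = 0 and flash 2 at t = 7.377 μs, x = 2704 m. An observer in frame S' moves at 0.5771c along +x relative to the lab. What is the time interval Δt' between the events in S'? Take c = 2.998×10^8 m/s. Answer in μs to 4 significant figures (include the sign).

Δt' ≈ 2.659 μs

γ = 1/√(1 − 0.5771²) = 1.22448
Δt' = γ(Δt − vΔx/c²) = 1.22448 × (7.377 μs − 0.5771×2704 m / (2.998×10^8 m/s))
= 1.22448 × (2.17194 μs) = 2.659 μs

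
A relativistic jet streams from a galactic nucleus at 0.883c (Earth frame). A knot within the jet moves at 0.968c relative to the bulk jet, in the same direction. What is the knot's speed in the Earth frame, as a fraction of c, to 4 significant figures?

Relativistic velocity addition: u = (u' + v)/(1 + u'v/c²)
= (0.968 + 0.883)/(1 + 0.968×0.883) = 1.851/1.85474 = 0.9980

u ≈ 0.9980c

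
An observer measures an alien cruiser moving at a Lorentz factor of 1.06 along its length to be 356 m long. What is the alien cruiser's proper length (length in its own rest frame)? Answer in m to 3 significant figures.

L₀ ≈ 377 m

γ = 1.06 (given)
L₀ = γL = 1.06 × 356 = 377 m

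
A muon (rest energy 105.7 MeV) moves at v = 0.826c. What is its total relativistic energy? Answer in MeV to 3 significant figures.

E ≈ 188 MeV

γ = 1/√(1 − 0.826²) = 1.7741
E = γm₀c² = 1.7741 × 105.7 MeV = 188 MeV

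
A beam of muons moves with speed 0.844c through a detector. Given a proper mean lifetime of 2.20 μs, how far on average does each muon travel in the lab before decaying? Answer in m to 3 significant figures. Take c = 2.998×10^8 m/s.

d ≈ 1040 m

γ = 1/√(1 − 0.844²) = 1.8645
Dilated lifetime: Δt = γτ₀ = 1.8645 × 2.20 μs = 4.1019 μs
d = vΔt = 0.844c × 4.1019 μs = 2.5303×10^8 m/s × 4.1019×10^-6 s = 1040 m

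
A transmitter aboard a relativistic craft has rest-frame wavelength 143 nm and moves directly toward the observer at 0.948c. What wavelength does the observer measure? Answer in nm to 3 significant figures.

Relativistic Doppler: λ_obs = λ_src √((1−β)/(1+β))
= 143 × √(0.052000/1.9480) = 143 × 0.16338 = 23.4 nm

λ_obs ≈ 23.4 nm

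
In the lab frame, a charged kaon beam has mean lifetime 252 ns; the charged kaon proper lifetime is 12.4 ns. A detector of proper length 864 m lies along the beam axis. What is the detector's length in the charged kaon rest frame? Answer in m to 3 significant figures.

L ≈ 42.5 m

Time dilation ⇒ γ = Δt/τ₀ = 252/12.4 = 20.323
Length contraction: L = L₀/γ = 864/20.323 = 42.5 m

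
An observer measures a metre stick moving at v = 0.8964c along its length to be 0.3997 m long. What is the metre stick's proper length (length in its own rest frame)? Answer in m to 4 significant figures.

L₀ ≈ 0.9018 m

γ = 1/√(1 − 0.8964²) = 2.25608
L₀ = γL = 2.25608 × 0.3997 = 0.9018 m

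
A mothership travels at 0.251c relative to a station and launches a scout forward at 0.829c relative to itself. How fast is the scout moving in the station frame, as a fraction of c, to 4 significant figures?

u ≈ 0.8940c

Compose boost 2: (0.829 + 0.251)/(1 + 0.829×0.251) = 1.080/1.20808 = 0.8940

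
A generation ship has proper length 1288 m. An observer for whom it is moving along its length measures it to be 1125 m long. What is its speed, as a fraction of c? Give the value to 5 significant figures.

γ = L₀/L = 1288/1125 = 1.144889
β = √(1 − 1/γ²) = 0.48692

β ≈ 0.48692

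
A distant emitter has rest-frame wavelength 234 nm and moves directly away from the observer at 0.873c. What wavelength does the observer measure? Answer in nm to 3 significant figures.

λ_obs ≈ 899 nm

Relativistic Doppler: λ_obs = λ_src √((1+β)/(1−β))
= 234 × √(1.8730/0.12700) = 234 × 3.8403 = 899 nm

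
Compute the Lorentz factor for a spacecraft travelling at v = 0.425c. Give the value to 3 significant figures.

γ ≈ 1.10

γ = 1/√(1 − β²) = 1/√(1 − 0.425²) = 1/√(0.81937) = 1.10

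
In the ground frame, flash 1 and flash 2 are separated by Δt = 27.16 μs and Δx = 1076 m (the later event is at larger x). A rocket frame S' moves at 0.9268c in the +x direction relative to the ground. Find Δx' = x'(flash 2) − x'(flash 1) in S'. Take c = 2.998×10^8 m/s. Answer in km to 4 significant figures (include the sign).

Δx' ≈ -17.23 km

γ = 1/√(1 − 0.9268²) = 2.66272
Δx' = γ(Δx − vΔt) = 2.66272 × (1076 m − 0.9268×(2.998×10^8 m/s)×27.16×10^-6 s)
= 2.66272 × (-6470.53 m) = -17.23 km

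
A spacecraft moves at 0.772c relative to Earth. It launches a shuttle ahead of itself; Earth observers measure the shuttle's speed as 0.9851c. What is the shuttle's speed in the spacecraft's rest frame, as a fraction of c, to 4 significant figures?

Inverse velocity addition: u' = (u − v)/(1 − uv/c²)
= (0.9851 − 0.772)/(1 − 0.9851×0.772) = 0.2131/0.239503 = 0.8898

u' ≈ 0.8898c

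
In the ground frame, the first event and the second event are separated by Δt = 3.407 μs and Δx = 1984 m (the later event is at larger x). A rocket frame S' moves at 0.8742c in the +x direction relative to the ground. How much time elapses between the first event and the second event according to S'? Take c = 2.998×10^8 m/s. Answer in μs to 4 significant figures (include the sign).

γ = 1/√(1 − 0.8742²) = 2.05945
Δt' = γ(Δt − vΔx/c²) = 2.05945 × (3.407 μs − 0.8742×1984 m / (2.998×10^8 m/s))
= 2.05945 × (-2.37823 μs) = -4.898 μs

Δt' ≈ -4.898 μs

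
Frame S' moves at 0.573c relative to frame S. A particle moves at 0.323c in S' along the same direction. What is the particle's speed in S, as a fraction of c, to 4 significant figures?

Relativistic velocity addition: u = (u' + v)/(1 + u'v/c²)
= (0.323 + 0.573)/(1 + 0.323×0.573) = 0.8960/1.18508 = 0.7561

u ≈ 0.7561c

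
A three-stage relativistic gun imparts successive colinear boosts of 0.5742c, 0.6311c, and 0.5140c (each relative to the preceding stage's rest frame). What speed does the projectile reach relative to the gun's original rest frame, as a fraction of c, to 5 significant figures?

u ≈ 0.96148c

Compose boost 2: (0.6311 + 0.5742)/(1 + 0.6311×0.5742) = 1.2053/1.362378 = 0.8847033
Compose boost 3: (0.5140 + 0.8847033)/(1 + 0.5140×0.8847033) = 1.398703/1.454738 = 0.96148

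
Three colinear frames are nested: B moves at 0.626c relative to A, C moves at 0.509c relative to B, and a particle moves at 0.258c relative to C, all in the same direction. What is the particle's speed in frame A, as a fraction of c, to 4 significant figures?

u ≈ 0.9154c

Compose boost 2: (0.509 + 0.626)/(1 + 0.509×0.626) = 1.135/1.31863 = 0.860739
Compose boost 3: (0.258 + 0.860739)/(1 + 0.258×0.860739) = 1.11874/1.22207 = 0.9154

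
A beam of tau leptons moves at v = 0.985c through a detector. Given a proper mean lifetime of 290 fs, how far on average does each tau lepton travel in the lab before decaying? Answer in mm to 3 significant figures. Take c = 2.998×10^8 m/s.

d ≈ 0.496 mm

γ = 1/√(1 − 0.985²) = 5.7953
Dilated lifetime: Δt = γτ₀ = 5.7953 × 290 fs = 1680.6 fs
d = vΔt = 0.985c × 1680.6 fs = 2.9530×10^8 m/s × 1.6806×10^-12 s = 0.496 mm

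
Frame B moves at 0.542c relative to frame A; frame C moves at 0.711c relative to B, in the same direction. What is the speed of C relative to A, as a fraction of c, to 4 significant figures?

Compose boost 2: (0.711 + 0.542)/(1 + 0.711×0.542) = 1.253/1.38536 = 0.9045

u ≈ 0.9045c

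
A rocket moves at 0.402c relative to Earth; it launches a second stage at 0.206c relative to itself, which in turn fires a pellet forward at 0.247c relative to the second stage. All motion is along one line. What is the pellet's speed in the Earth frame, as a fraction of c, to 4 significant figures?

Compose boost 2: (0.206 + 0.402)/(1 + 0.206×0.402) = 0.6080/1.08281 = 0.561501
Compose boost 3: (0.247 + 0.561501)/(1 + 0.247×0.561501) = 0.808501/1.13869 = 0.7100

u ≈ 0.7100c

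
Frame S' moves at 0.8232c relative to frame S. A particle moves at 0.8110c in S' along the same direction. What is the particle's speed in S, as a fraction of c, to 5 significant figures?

u ≈ 0.97996c

Relativistic velocity addition: u = (u' + v)/(1 + u'v/c²)
= (0.8110 + 0.8232)/(1 + 0.8110×0.8232) = 1.6342/1.667615 = 0.97996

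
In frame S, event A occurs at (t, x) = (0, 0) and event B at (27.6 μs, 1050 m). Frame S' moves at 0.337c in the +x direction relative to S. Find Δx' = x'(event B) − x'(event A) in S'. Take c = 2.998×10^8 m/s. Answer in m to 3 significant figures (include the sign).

γ = 1/√(1 − 0.337²) = 1.0621
Δx' = γ(Δx − vΔt) = 1.0621 × (1050 m − 0.337×(2.998×10^8 m/s)×27.6×10^-6 s)
= 1.0621 × (-1738.5 m) = -1850 m

Δx' ≈ -1850 m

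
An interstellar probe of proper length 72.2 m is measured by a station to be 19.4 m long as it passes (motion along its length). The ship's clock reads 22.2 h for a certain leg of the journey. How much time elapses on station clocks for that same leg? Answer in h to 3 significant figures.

Length contraction ⇒ γ = L₀/L = 72.2/19.4 = 3.7216
Time dilation: Δt = γτ₀ = 3.7216 × 22.2 h = 82.6 h

Δt ≈ 82.6 h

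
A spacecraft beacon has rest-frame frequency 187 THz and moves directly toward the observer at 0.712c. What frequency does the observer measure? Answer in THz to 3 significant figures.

f_obs ≈ 456 THz

Relativistic Doppler: f_obs = f_src √((1+β)/(1−β))
= 187 × √(1.7120/0.28800) = 187 × 2.4381 = 456 THz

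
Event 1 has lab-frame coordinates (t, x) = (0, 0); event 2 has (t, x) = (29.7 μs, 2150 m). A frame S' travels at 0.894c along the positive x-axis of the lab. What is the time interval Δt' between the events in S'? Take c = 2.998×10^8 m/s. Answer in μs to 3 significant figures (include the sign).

γ = 1/√(1 − 0.894²) = 2.2318
Δt' = γ(Δt − vΔx/c²) = 2.2318 × (29.7 μs − 0.894×2150 m / (2.998×10^8 m/s))
= 2.2318 × (23.289 μs) = 52.0 μs

Δt' ≈ 52.0 μs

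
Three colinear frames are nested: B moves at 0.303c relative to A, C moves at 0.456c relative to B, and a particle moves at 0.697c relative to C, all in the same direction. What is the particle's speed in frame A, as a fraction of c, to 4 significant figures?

Compose boost 2: (0.456 + 0.303)/(1 + 0.456×0.303) = 0.7590/1.13817 = 0.666861
Compose boost 3: (0.697 + 0.666861)/(1 + 0.697×0.666861) = 1.36386/1.46480 = 0.9311

u ≈ 0.9311c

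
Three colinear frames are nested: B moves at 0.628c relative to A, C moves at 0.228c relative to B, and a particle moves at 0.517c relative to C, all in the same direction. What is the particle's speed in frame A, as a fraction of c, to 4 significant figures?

Compose boost 2: (0.228 + 0.628)/(1 + 0.228×0.628) = 0.8560/1.14318 = 0.748786
Compose boost 3: (0.517 + 0.748786)/(1 + 0.517×0.748786) = 1.26579/1.38712 = 0.9125

u ≈ 0.9125c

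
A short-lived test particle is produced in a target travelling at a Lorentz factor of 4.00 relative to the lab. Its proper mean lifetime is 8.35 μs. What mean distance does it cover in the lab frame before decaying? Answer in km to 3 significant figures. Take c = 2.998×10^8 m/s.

β = √(1 − 1/γ²) = √(1 − 1/4.00²) = 0.96825
Dilated lifetime: Δt = γτ₀ = 4.00 × 8.35 μs = 33.400 μs
d = vΔt = 0.96825c × 33.400 μs = 2.9028×10^8 m/s × 3.3400×10^-5 s = 9.70 km

d ≈ 9.70 km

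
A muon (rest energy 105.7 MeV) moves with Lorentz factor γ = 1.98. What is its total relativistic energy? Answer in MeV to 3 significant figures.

E ≈ 209 MeV

γ = 1.98 (given)
E = γm₀c² = 1.98 × 105.7 MeV = 209 MeV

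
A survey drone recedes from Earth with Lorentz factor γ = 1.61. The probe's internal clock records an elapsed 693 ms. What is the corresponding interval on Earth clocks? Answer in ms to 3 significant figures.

Δt ≈ 1120 ms

γ = 1.61 (given)
Time dilation: Δt = γτ₀ = 1.61 × 693 ms = 1120 ms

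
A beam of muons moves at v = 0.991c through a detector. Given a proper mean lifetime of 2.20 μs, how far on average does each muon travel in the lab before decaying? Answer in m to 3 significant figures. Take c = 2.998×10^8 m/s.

γ = 1/√(1 − 0.991²) = 7.4704
Dilated lifetime: Δt = γτ₀ = 7.4704 × 2.20 μs = 16.435 μs
d = vΔt = 0.991c × 16.435 μs = 2.9710×10^8 m/s × 1.6435×10^-5 s = 4880 m

d ≈ 4880 m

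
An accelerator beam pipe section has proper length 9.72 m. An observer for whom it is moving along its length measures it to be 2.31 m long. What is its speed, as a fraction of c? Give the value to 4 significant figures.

β ≈ 0.9713

γ = L₀/L = 9.72/2.31 = 4.20779
β = √(1 − 1/γ²) = 0.9713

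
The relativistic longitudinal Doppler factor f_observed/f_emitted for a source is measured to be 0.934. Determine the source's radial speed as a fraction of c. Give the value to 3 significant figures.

f_obs/f_src = √((1−β)/(1+β)) = 0.934  ⇒  (1−β)/(1+β) = 0.87236
β = |1 − D²|/(1 + D²) = |1 − 0.87236|/(1 + 0.87236) = 0.0682

β ≈ 0.0682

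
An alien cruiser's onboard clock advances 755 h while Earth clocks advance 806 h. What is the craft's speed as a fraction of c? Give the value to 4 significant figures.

γ = Δt/τ₀ = 806/755 = 1.06755
β = √(1 − 1/γ²) = √(1 − 1/1.06755²) = 0.3501

β ≈ 0.3501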